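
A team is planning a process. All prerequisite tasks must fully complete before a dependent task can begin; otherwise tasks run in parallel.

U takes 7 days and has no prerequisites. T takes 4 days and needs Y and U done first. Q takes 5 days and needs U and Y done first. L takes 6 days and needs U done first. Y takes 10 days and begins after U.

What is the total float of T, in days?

U→Y→Q = 7+10+5 = 22 sets the makespan at 22 days.
T finishes as early as 21 and must finish by 22.
Slack of T = 18 − 17 = 1 day.

1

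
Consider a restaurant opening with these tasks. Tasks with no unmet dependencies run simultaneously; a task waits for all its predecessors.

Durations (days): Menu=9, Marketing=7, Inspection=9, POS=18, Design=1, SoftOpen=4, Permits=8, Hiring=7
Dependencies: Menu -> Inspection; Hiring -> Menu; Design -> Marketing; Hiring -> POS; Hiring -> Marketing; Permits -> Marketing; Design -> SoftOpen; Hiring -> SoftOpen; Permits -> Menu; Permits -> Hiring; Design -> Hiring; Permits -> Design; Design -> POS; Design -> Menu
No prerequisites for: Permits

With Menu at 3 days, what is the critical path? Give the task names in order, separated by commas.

Permits, Design, Hiring, POS

Critical path before the change: Permits→Design→Hiring→Menu→Inspection = 8+1+7+9+9 = 34 giving 34 days.
Menu is on the critical path; changing it to 3 makes that path 28 days.
Now Permits→Design→Hiring→POS = 8+1+7+18 = 34 is longest, so the finish becomes 34 days.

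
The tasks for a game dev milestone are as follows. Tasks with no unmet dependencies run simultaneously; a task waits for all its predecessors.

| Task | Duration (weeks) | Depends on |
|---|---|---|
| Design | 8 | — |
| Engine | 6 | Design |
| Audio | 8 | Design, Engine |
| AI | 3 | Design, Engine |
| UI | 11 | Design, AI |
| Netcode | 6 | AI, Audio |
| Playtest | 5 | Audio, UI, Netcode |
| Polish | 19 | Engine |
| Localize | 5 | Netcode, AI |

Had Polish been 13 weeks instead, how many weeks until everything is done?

As given, the longest chain is Design→Engine→Polish = 8+6+19 = 33, so the finish is 33 weeks.
Polish is on the critical path; changing it to 13 makes that path 27 weeks.
The binding chain switches to Design→Engine→Audio→Netcode→Playtest = 8+6+8+6+5 = 33; finish 33 weeks.

33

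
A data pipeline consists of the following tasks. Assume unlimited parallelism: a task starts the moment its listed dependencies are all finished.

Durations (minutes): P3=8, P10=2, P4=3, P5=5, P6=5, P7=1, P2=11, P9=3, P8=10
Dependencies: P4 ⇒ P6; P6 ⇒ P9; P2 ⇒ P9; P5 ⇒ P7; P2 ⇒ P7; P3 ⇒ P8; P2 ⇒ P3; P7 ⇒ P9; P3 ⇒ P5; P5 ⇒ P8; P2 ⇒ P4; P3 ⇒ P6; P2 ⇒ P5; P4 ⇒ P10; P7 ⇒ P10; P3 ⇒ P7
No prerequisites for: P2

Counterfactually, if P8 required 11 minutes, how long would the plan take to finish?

Baseline: P2→P3→P5→P8 = 11+8+5+10 = 34 → 34 minutes.
Since P8 is critical, the +1 change carries straight to that chain (now 35 minutes).
No other chain overtakes it, so the finish is 35 minutes.

35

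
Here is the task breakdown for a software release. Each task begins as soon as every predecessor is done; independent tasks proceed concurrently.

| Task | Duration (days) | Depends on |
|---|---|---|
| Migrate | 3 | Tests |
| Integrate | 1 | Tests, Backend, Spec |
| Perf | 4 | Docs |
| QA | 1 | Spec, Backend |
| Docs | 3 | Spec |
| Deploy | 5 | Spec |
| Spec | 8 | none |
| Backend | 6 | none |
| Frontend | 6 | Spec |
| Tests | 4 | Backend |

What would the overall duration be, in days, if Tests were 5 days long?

15

Critical path before the change: Spec→Docs→Perf = 8+3+4 = 15 giving 15 days.
Tests is off the critical path — its longest chain is 13 days, giving 2 of slack.
That remains the longest chain; total 15 days.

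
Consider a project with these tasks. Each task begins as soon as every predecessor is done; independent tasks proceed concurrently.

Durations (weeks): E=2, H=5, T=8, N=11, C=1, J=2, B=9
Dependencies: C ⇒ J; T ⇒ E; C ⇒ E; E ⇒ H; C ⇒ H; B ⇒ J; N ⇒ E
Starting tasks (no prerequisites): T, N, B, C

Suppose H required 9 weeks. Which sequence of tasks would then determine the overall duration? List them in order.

Baseline: N→E→H = 11+2+5 = 18 → 18 weeks.
Since H is critical, the +4 change carries straight to that chain (now 22 weeks).
That remains the longest chain; total 22 weeks.

N, E, H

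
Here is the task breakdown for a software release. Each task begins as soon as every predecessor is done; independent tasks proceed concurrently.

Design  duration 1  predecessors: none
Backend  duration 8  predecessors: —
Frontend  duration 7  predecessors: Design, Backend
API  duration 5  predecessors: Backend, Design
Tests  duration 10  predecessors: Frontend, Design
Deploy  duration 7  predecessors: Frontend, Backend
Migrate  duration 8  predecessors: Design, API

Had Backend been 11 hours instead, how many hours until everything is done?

Actual critical path: Backend→Frontend→Tests = 8+7+10 = 25 ⇒ 25 hours.
Backend lies on that path, so at 11 hours the path becomes 28 hours.
No other chain overtakes it, so the finish is 28 hours.

28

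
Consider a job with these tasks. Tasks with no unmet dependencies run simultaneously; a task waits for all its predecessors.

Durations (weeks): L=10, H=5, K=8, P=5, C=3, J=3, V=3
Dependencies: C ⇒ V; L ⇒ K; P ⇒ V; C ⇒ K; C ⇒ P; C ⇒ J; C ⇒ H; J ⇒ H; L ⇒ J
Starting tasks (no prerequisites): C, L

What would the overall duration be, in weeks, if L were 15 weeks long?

23

Baseline: L→J→H = 10+3+5 = 18 → 18 weeks.
L is on the critical path; changing it to 15 makes that path 23 weeks.
No other chain overtakes it, so the finish is 23 weeks.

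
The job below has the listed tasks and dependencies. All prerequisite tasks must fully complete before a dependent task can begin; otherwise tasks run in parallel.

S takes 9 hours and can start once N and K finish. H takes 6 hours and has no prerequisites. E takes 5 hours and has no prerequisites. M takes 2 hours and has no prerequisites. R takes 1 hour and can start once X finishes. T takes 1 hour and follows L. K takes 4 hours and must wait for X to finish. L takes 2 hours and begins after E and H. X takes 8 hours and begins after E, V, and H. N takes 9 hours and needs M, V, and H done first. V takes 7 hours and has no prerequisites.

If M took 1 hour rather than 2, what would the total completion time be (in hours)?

28

Actual critical path: V→X→K→S = 7+8+4+9 = 28 ⇒ 28 hours.
The longest path through M is only 20 hours, so M has float 8.
The critical path is still V→X→K→S; finish is now 28 hours.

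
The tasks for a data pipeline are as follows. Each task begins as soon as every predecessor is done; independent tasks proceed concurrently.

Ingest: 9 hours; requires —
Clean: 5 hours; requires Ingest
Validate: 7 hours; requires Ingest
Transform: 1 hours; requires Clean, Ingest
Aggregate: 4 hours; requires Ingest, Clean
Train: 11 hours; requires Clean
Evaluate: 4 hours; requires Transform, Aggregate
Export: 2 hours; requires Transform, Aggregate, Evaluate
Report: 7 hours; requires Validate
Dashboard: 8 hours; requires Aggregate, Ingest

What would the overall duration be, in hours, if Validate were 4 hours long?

26

The binding path is Ingest→Clean→Aggregate→Dashboard = 9+5+4+8 = 26; finish at 26 hours.
The longest path through Validate is only 23 hours, so Validate has float 3.
The critical path is still Ingest→Clean→Aggregate→Dashboard; finish is now 26 hours.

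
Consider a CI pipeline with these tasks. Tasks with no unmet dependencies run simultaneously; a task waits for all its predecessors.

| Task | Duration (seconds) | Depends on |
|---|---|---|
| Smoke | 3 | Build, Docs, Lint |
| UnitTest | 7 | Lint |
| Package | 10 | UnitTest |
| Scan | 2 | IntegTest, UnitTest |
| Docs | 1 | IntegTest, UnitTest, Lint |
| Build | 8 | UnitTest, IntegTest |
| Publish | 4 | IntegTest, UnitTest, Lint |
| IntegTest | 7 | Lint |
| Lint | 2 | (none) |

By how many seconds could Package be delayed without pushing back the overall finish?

The longest chain is Lint→UnitTest→Build→Smoke = 2+7+8+3 = 20; overall finish 20 seconds.
The longest chain containing Package totals 19 seconds.
So Package can slip 20 − 19 = 1 second.

1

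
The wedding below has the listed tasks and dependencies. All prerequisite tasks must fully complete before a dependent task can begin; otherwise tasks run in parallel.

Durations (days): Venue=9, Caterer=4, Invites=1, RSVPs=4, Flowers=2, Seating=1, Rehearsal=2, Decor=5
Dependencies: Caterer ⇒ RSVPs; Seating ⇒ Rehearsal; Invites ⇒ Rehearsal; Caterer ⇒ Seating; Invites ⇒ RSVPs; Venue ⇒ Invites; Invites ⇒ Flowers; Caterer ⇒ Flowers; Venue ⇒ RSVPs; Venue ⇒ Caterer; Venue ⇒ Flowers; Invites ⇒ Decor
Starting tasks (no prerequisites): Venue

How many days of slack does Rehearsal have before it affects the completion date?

1

Critical path: Venue→Caterer→RSVPs = 9+4+4 = 17, so the finish is 17 days.
Rehearsal finishes as early as 16 and must finish by 17.
Slack of Rehearsal = 15 − 14 = 1 day.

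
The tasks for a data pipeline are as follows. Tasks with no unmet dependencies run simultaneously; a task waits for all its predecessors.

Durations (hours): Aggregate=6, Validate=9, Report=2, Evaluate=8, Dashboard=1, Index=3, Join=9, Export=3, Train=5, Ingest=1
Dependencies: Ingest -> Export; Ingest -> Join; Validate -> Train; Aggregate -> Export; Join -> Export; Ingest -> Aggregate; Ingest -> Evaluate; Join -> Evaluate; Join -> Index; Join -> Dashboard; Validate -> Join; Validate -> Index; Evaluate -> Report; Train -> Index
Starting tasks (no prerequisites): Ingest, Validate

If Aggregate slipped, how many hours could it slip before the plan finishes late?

The longest chain is Validate→Join→Evaluate→Report = 9+9+8+2 = 28; overall finish 28 hours.
Aggregate finishes as early as 7 and must finish by 25.
So Aggregate can slip 25 − 7 = 18 hours.

18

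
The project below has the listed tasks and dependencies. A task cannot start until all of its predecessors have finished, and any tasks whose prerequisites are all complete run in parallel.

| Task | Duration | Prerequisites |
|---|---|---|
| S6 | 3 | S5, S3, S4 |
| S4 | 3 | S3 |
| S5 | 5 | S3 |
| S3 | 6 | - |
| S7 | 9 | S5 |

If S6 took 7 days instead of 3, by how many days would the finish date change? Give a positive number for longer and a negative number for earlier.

0

As given, the longest chain is S3→S5→S7 = 6+5+9 = 20, so the finish is 20 days.
S6 has 6 days of float (longest path through it is 14).
The critical path is still S3→S5→S7; finish is now 20 days.
Change in finish: 20 − 20 = +0 days.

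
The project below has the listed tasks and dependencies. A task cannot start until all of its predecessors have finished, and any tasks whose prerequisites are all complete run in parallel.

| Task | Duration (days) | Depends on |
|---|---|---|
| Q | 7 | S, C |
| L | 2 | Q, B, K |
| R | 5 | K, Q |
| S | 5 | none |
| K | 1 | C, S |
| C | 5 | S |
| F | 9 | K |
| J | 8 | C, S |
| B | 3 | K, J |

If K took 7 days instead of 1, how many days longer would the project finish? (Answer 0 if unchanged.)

Baseline: S→C→J→B→L = 5+5+8+3+2 = 23 → 23 days.
The longest path through K is only 20 days, so K has float 3.
New critical path: S→C→K→F = 5+5+7+9 = 26 ⇒ 26 days.
Change in finish: 26 − 23 = +3 days.

3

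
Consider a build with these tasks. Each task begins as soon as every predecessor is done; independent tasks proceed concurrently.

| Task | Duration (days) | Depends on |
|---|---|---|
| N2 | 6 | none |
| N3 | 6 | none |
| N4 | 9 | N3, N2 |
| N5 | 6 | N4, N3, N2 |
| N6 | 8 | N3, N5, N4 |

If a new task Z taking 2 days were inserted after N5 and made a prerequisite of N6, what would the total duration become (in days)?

Originally the job takes 29 days.
With Z inserted, N6 now waits for max(N3, N5, N4, Z).
New critical path: N2→N4→N5→Z→N6 = 6+9+6+2+8 = 31 ⇒ 31 days.

31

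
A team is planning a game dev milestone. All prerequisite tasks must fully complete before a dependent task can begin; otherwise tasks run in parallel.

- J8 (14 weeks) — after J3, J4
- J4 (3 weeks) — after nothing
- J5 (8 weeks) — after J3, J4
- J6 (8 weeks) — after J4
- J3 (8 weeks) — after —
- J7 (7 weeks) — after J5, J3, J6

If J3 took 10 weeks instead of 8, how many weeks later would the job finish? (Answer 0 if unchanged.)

2

As given, the longest chain is J3→J5→J7 = 8+8+7 = 23, so the finish is 23 weeks.
J3 is on the critical path; changing it to 10 makes that path 25 weeks.
That remains the longest chain; total 25 weeks.
Change in finish: 25 − 23 = +2 weeks.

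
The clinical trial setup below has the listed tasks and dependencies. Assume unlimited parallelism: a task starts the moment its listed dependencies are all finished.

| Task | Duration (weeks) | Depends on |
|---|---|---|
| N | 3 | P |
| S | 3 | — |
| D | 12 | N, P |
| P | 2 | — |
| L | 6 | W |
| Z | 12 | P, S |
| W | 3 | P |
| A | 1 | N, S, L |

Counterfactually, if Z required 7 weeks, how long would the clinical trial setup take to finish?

17

The binding path is P→N→D = 2+3+12 = 17; finish at 17 weeks.
The longest path through Z is only 15 weeks, so Z has float 2.
That remains the longest chain; total 17 weeks.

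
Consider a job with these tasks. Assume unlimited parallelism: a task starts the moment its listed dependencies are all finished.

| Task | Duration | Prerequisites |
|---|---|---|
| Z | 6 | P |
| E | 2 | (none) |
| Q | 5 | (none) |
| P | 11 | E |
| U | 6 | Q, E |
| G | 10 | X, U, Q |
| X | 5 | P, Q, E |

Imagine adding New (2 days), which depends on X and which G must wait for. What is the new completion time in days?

30

Originally the job takes 28 days.
With New inserted, G now waits for max(X, U, Q, New).
New critical path: E→P→X→New→G = 2+11+5+2+10 = 30 ⇒ 30 days.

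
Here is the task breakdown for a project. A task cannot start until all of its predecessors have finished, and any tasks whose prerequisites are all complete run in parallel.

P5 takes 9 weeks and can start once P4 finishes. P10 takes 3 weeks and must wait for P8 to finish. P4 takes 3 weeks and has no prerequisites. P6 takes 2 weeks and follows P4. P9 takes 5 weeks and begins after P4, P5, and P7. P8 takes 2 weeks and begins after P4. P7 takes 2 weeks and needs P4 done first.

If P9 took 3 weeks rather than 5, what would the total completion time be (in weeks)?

15

Critical path before the change: P4→P5→P9 = 3+9+5 = 17 giving 17 weeks.
P9 lies on that path, so at 3 weeks the path becomes 15 weeks.
No other chain overtakes it, so the finish is 15 weeks.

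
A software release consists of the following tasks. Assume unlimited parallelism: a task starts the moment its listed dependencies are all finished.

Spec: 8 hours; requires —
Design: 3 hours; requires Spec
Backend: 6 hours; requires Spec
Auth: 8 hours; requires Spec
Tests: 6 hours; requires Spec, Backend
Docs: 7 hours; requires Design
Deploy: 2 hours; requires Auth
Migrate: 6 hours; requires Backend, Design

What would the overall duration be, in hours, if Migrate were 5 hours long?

Critical path before the change: Spec→Backend→Migrate = 8+6+6 = 20 giving 20 hours.
Since Migrate is critical, the -1 change carries straight to that chain (now 19 hours).
The binding chain switches to Spec→Backend→Tests = 8+6+6 = 20; finish 20 hours.

20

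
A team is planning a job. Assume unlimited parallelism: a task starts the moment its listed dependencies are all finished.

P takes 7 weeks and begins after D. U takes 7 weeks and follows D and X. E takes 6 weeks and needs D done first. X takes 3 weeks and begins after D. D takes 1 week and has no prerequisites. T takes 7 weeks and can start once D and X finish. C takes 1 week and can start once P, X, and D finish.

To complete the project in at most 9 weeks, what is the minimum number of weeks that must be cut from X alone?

Current finish: 11 weeks; target: 9.
X is on every critical path, so each week cut from X cuts the finish by one (this holds down to a finish of 9).
Need 11 − 9 = 2 weeks off X → X becomes 1 week, finish becomes 9.

2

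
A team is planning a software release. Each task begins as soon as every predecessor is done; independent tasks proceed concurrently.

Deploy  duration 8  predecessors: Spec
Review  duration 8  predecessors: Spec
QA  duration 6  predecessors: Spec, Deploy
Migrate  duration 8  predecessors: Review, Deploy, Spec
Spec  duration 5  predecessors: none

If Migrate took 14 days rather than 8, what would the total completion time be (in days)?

As given, the longest chain is Spec→Review→Migrate = 5+8+8 = 21, so the finish is 21 days.
Migrate lies on that path, so at 14 days the path becomes 27 days.
No other chain overtakes it, so the finish is 27 days.

27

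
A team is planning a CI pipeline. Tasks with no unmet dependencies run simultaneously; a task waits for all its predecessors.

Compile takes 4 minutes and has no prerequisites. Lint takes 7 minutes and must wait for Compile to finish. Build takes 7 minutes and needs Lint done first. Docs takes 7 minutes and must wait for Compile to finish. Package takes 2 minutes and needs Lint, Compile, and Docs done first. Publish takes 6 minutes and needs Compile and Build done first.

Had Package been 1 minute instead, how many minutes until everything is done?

Actual critical path: Compile→Lint→Build→Publish = 4+7+7+6 = 24 ⇒ 24 minutes.
The longest path through Package is only 13 minutes, so Package has float 11.
No other chain overtakes it, so the finish is 24 minutes.

24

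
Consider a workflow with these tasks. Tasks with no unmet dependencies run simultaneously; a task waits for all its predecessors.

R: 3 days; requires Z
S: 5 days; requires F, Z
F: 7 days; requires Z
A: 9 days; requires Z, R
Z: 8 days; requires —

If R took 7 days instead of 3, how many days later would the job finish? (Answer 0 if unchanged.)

As given, the longest chain is Z→R→A = 8+3+9 = 20, so the finish is 20 days.
R lies on that path, so at 7 days the path becomes 24 days.
That remains the longest chain; total 24 days.
Change in finish: 24 − 20 = +4 days.

4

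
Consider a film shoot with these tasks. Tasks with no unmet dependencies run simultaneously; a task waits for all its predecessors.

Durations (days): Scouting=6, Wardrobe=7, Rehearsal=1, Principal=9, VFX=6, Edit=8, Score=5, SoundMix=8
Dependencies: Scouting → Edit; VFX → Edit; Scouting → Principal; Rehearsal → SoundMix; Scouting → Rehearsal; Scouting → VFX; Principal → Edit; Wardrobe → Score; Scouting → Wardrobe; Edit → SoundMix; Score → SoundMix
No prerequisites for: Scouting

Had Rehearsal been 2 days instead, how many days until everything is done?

31

Actual critical path: Scouting→Principal→Edit→SoundMix = 6+9+8+8 = 31 ⇒ 31 days.
Rehearsal has 16 days of float (longest path through it is 15).
That remains the longest chain; total 31 days.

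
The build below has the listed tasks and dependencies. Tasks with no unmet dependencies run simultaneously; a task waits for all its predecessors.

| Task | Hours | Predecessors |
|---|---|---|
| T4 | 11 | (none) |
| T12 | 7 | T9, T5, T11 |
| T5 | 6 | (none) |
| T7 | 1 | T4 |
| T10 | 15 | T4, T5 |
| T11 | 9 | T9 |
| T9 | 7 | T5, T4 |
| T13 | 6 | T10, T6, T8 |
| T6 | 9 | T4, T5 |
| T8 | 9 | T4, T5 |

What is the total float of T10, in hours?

2

T4→T9→T11→T12 = 11+7+9+7 = 34 sets the makespan at 34 hours.
The longest chain containing T10 totals 32 hours.
Float = 34 − 32 = 2.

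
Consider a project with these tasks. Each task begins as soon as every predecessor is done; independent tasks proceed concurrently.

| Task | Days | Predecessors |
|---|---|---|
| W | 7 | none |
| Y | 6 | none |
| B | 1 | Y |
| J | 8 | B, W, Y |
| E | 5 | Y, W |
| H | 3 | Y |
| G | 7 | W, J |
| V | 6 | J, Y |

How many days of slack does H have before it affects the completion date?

Critical path: W→J→G = 7+8+7 = 22, so the finish is 22 days.
Longest path through H: 9 days (earliest finish 9, latest finish 22).
Slack of H = 19 − 6 = 13 days.

13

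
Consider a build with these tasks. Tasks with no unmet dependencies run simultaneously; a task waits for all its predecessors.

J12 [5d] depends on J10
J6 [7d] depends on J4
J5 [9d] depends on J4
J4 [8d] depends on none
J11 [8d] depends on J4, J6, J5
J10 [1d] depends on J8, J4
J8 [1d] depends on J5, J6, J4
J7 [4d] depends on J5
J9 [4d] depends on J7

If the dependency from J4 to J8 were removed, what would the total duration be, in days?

25

Original critical path: J4→J5→J7→J9 = 8+9+4+4 = 25 ⇒ 25 days.
Dropping J4→J8 doesn't change J8's earliest start (17); another predecessor still binds.
The longest chain is now J4→J5→J7→J9 = 8+9+4+4 = 25, so the schedule takes 25 days.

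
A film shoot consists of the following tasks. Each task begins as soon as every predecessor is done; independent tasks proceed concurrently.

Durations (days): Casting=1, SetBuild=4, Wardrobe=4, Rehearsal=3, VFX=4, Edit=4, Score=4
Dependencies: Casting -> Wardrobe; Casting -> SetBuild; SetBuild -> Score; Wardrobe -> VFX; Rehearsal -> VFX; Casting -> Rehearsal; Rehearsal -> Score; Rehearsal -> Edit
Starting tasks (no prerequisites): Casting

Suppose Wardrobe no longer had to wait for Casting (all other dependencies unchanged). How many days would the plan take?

Original critical path: Casting→SetBuild→Score = 1+4+4 = 9 ⇒ 9 days.
Without Casting→Wardrobe, Wardrobe's earliest start moves from 1 to 0.
New critical path: Casting→SetBuild→Score = 1+4+4 = 9 ⇒ 9 days.

9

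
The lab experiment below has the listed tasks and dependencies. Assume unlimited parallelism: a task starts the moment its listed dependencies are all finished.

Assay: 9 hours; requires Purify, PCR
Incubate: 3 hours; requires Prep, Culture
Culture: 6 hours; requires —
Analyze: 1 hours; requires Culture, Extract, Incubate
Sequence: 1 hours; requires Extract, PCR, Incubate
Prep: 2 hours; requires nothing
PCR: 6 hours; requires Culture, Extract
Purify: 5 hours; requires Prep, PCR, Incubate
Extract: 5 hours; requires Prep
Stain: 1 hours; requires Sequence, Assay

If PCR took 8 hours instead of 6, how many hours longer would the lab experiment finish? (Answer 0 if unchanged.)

2

As given, the longest chain is Prep→Extract→PCR→Purify→Assay→Stain = 2+5+6+5+9+1 = 28, so the finish is 28 hours.
PCR lies on that path, so at 8 hours the path becomes 30 hours.
No other chain overtakes it, so the finish is 30 hours.
Change in finish: 30 − 28 = +2 hours.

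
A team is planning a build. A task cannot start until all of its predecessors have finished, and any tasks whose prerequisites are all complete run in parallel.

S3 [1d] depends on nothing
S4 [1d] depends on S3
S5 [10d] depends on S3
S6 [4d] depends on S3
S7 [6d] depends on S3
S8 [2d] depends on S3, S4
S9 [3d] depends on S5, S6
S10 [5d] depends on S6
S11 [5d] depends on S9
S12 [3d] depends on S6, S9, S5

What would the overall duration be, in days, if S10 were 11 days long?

19

Actual critical path: S3→S5→S9→S11 = 1+10+3+5 = 19 ⇒ 19 days.
The longest path through S10 is only 10 days, so S10 has float 9.
No other chain overtakes it, so the finish is 19 days.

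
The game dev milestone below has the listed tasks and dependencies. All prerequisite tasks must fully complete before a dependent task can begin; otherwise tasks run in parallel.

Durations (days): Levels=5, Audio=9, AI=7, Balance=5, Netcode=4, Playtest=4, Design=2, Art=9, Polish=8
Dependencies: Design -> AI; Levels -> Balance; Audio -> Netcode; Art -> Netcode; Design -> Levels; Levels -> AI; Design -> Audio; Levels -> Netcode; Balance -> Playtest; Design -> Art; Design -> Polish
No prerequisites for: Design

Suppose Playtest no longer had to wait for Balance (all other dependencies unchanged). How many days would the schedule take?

15

Original critical path: Design→Levels→Balance→Playtest = 2+5+5+4 = 16 ⇒ 16 days.
Without Balance→Playtest, Playtest's earliest start moves from 12 to 0.
New critical path: Design→Art→Netcode = 2+9+4 = 15 ⇒ 15 days.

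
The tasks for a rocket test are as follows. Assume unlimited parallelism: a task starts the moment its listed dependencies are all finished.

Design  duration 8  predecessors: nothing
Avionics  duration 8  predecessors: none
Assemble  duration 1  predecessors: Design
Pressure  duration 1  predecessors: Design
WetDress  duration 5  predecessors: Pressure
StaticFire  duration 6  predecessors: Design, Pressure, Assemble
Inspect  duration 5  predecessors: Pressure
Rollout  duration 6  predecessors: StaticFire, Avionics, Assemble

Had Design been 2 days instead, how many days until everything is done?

15

The binding path is Design→Assemble→StaticFire→Rollout = 8+1+6+6 = 21; finish at 21 days.
Design is on the critical path; changing it to 2 makes that path 15 days.
The critical path is still Design→Assemble→StaticFire→Rollout; finish is now 15 days.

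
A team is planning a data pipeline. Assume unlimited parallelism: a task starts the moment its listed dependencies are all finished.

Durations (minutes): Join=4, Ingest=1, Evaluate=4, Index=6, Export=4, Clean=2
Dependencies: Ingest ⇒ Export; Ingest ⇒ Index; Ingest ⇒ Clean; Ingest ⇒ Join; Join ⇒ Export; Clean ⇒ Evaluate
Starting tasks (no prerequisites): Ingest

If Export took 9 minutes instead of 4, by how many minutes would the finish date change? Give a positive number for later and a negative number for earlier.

As given, the longest chain is Ingest→Join→Export = 1+4+4 = 9, so the finish is 9 minutes.
Export is on the critical path; changing it to 9 makes that path 14 minutes.
No other chain overtakes it, so the finish is 14 minutes.
Change in finish: 14 − 9 = +5 minutes.

5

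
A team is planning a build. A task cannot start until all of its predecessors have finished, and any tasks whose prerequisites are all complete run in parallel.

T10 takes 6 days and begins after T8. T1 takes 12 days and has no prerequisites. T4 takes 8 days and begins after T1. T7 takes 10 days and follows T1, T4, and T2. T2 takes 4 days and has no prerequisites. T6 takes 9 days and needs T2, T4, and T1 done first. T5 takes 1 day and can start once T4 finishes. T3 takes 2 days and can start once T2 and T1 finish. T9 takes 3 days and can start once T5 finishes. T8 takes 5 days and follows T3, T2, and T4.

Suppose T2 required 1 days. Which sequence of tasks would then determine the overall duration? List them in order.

T1, T4, T8, T10

Critical path before the change: T1→T4→T8→T10 = 12+8+5+6 = 31 giving 31 days.
T2 has 14 days of float (longest path through it is 17).
The critical path is still T1→T4→T8→T10; finish is now 31 days.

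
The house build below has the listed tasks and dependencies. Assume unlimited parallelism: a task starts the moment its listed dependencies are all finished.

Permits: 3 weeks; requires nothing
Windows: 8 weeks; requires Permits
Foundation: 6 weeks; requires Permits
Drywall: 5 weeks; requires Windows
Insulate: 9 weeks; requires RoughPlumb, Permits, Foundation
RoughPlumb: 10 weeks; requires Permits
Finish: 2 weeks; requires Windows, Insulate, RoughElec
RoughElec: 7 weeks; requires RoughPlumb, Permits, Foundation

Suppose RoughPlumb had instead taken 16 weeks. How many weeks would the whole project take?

As given, the longest chain is Permits→RoughPlumb→Insulate→Finish = 3+10+9+2 = 24, so the finish is 24 weeks.
Since RoughPlumb is critical, the +6 change carries straight to that chain (now 30 weeks).
No other chain overtakes it, so the finish is 30 weeks.

30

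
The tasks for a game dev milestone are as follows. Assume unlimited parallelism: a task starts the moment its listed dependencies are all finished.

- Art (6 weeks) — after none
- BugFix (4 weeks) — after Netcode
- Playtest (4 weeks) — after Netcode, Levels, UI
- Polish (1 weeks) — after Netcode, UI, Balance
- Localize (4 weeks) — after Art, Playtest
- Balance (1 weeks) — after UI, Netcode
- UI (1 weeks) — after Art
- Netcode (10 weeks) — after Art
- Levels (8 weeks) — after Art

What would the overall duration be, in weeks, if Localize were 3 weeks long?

23

Critical path before the change: Art→Netcode→Playtest→Localize = 6+10+4+4 = 24 giving 24 weeks.
Localize lies on that path, so at 3 weeks the path becomes 23 weeks.
That remains the longest chain; total 23 weeks.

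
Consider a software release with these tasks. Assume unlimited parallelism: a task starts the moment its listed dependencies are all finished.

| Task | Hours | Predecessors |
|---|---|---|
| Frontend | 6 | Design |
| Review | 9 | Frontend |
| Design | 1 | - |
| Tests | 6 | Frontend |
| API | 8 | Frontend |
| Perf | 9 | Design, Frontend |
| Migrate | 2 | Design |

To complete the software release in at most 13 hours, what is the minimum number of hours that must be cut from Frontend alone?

Current finish: 16 hours; target: 13.
Frontend is on every critical path, so each hour cut from Frontend cuts the finish by one (this holds down to a finish of 11).
Need 16 − 13 = 3 hours off Frontend → Frontend becomes 3 hours, finish becomes 13.

3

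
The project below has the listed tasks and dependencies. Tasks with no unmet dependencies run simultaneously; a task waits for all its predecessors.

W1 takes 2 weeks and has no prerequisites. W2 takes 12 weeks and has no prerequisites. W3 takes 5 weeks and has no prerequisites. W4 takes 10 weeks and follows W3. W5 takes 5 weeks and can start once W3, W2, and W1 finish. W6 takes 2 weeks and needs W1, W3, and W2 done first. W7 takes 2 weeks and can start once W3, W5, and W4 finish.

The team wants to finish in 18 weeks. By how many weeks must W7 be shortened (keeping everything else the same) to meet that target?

1

Current finish: 19 weeks; target: 18.
W7 is on every critical path, so each week cut from W7 cuts the finish by one (this holds down to a finish of 18).
Need 19 − 18 = 1 week off W7 → W7 becomes 1 week, finish becomes 18.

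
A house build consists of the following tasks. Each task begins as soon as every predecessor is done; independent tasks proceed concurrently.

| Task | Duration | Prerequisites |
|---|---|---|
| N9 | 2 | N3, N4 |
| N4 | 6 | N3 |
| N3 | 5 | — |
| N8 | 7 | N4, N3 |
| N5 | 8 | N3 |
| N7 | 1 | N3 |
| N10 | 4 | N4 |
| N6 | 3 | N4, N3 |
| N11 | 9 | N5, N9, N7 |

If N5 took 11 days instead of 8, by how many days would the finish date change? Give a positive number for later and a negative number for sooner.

3

Critical path before the change: N3→N5→N11 = 5+8+9 = 22 giving 22 days.
N5 is on the critical path; changing it to 11 makes that path 25 days.
No other chain overtakes it, so the finish is 25 days.
Change in finish: 25 − 22 = +3 days.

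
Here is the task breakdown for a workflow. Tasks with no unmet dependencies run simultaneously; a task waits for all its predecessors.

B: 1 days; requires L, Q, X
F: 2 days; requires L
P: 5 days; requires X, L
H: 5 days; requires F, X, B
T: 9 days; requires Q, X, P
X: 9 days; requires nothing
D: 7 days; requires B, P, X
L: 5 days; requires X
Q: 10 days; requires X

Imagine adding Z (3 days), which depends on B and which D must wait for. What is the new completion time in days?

30

Originally the workflow takes 28 days.
With Z inserted, D now waits for max(B, P, X, Z).
New critical path: X→Q→B→Z→D = 9+10+1+3+7 = 30 ⇒ 30 days.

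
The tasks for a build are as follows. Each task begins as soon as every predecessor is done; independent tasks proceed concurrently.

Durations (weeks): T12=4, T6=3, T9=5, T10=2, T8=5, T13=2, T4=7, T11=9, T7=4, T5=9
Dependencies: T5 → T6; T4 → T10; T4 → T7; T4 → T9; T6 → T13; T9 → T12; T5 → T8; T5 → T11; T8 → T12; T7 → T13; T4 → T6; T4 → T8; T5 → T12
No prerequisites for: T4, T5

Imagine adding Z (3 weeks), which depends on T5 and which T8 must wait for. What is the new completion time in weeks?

Originally the project takes 18 weeks.
With Z inserted, T8 now waits for max(T4, T5, Z).
New critical path: T5→Z→T8→T12 = 9+3+5+4 = 21 ⇒ 21 weeks.

21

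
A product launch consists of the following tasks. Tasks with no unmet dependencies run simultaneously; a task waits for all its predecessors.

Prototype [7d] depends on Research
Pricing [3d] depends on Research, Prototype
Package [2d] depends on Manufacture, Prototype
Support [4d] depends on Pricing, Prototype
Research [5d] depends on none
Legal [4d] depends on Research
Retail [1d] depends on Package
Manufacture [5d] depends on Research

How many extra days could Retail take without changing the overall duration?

4

Critical path: Research→Prototype→Pricing→Support = 5+7+3+4 = 19, so the finish is 19 days.
Retail finishes as early as 15 and must finish by 19.
Slack of Retail = 18 − 14 = 4 days.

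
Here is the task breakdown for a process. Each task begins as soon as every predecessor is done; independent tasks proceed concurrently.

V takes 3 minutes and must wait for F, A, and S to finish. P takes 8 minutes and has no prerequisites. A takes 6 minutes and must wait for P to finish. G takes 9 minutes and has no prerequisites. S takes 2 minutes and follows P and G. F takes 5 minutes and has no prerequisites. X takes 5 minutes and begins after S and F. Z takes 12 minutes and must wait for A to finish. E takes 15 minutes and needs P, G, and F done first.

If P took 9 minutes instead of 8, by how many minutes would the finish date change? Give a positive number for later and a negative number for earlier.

1

Baseline: P→A→Z = 8+6+12 = 26 → 26 minutes.
Since P is critical, the +1 change carries straight to that chain (now 27 minutes).
The critical path is still P→A→Z; finish is now 27 minutes.
Change in finish: 27 − 26 = +1 minutes.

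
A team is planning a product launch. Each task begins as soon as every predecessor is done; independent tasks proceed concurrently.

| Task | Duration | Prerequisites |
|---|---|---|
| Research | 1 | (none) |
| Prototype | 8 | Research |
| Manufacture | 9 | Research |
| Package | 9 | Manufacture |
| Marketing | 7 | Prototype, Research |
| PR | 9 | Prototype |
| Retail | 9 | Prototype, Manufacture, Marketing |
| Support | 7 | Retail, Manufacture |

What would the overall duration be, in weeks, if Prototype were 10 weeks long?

34

The binding path is Research→Prototype→Marketing→Retail→Support = 1+8+7+9+7 = 32; finish at 32 weeks.
Since Prototype is critical, the +2 change carries straight to that chain (now 34 weeks).
No other chain overtakes it, so the finish is 34 weeks.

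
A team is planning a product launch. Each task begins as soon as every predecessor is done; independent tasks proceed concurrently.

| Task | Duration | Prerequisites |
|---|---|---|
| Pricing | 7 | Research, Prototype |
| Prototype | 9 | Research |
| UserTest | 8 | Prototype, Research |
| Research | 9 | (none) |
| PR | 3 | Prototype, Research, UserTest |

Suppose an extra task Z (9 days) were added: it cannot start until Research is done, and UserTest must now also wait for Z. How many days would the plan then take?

Originally the plan takes 29 days.
With Z inserted, UserTest now waits for max(Prototype, Research, Z).
New critical path: Research→Z→UserTest→PR = 9+9+8+3 = 29 ⇒ 29 days.

29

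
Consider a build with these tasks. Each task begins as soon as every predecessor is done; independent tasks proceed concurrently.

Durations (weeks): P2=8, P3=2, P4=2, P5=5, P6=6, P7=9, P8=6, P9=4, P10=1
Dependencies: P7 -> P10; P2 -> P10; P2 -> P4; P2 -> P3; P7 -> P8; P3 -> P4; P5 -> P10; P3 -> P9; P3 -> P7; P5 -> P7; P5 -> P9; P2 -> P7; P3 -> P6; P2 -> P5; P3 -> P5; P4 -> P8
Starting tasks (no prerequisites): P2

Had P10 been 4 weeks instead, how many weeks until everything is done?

Actual critical path: P2→P3→P5→P7→P8 = 8+2+5+9+6 = 30 ⇒ 30 weeks.
P10 has 5 weeks of float (longest path through it is 25).
That remains the longest chain; total 30 weeks.

30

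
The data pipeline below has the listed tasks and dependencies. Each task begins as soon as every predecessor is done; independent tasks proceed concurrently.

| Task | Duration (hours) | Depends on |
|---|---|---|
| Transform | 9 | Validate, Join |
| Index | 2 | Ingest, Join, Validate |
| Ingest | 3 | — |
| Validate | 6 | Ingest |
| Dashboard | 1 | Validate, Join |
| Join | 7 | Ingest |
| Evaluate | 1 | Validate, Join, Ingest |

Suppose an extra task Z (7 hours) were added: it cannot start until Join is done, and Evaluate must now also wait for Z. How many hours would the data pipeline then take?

Originally the data pipeline takes 19 hours.
With Z inserted, Evaluate now waits for max(Validate, Join, Ingest, Z).
New critical path: Ingest→Join→Transform = 3+7+9 = 19 ⇒ 19 hours.

19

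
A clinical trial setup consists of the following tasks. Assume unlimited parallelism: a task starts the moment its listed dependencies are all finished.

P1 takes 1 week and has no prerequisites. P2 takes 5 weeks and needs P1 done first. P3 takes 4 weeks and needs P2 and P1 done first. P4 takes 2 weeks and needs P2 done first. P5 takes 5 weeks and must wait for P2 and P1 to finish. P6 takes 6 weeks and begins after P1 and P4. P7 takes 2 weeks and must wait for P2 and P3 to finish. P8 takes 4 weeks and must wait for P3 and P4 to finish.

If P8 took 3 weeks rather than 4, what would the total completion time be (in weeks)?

14

As given, the longest chain is P1→P2→P3→P8 = 1+5+4+4 = 14, so the finish is 14 weeks.
P8 is on the critical path; changing it to 3 makes that path 13 weeks.
The binding chain switches to P1→P2→P4→P6 = 1+5+2+6 = 14; finish 14 weeks.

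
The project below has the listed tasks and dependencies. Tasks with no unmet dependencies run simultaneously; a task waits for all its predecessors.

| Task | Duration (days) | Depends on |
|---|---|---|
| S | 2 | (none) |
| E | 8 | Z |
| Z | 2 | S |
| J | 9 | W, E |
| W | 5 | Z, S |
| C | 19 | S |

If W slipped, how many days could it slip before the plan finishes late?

The longest chain is S→Z→E→J = 2+2+8+9 = 21; overall finish 21 days.
Longest path through W: 18 days (earliest finish 9, latest finish 12).
Float = 21 − 18 = 3.

3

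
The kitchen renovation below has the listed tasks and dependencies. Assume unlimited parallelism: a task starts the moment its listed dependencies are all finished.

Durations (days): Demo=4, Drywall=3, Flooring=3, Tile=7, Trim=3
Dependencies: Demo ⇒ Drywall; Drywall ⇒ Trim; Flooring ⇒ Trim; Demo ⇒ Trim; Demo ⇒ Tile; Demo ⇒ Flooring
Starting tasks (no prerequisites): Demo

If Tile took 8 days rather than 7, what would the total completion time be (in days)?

12

As given, the longest chain is Demo→Tile = 4+7 = 11, so the finish is 11 days.
Since Tile is critical, the +1 change carries straight to that chain (now 12 days).
No other chain overtakes it, so the finish is 12 days.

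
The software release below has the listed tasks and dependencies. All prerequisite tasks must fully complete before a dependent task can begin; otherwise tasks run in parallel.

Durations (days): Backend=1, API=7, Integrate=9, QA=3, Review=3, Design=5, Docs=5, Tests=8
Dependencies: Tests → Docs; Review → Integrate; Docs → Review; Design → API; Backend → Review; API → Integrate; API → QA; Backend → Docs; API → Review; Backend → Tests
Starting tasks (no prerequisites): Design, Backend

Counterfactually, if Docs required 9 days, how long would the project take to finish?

As given, the longest chain is Backend→Tests→Docs→Review→Integrate = 1+8+5+3+9 = 26, so the finish is 26 days.
Since Docs is critical, the +4 change carries straight to that chain (now 30 days).
No other chain overtakes it, so the finish is 30 days.

30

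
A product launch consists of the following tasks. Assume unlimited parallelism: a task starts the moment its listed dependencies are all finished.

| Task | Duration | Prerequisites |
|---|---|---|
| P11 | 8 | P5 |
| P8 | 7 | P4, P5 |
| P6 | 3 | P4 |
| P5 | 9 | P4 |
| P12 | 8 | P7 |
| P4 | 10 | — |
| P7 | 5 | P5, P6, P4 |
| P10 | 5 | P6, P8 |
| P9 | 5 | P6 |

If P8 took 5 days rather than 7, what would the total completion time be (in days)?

32

Baseline: P4→P5→P7→P12 = 10+9+5+8 = 32 → 32 days.
P8 is off the critical path — its longest chain is 31 days, giving 1 of slack.
That remains the longest chain; total 32 days.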